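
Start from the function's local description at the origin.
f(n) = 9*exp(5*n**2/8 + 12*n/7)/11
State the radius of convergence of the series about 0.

The factor exp(5*n**2/8 + 12*n/7) is entire and contributes no finite singular point.
The polynomial part has no poles.
No finite singular points: the Taylor series at 0 converges everywhere.

The radius of convergence is infinite.


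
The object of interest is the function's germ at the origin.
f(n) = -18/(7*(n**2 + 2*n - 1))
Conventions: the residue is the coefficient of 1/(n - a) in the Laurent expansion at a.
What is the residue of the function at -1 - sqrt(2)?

The residue is (9/14)*sqrt(2).

The factor n**2 + 2*n - 1 splits as (n - a)(n - a') with a = -1 - sqrt(2), a' = -1 + sqrt(2). At the order-1 pole a set g(n) = (n - a)*f(n) = [-18/7] / (n - a').
Simple pole: residue = g(a) at a = -1 - sqrt(2), which is (9/14)*sqrt(2).


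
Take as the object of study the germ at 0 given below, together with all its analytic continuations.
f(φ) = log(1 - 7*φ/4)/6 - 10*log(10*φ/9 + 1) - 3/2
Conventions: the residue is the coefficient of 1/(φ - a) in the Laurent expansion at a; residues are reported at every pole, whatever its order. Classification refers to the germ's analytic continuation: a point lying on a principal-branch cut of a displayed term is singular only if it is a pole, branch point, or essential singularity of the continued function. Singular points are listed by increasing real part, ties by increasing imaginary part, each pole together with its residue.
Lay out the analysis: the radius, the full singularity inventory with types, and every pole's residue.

Branch term (-10)*log(1 - φ/(-9/10)): its argument vanishes at φ = -9/10, a logarithmic branch point, modulus 9/10.
Branch term (1/6)*log(1 - φ/(4/7)): its argument vanishes at φ = 4/7, a logarithmic branch point, modulus 4/7.
The radius of convergence is the smallest modulus among the singular points: 4/7.
List the singular points by increasing real part (a conjugate pair: the negative imaginary part first).

Radius of convergence at 0: 4/7.
At -9/10: a logarithmic branch point.
At 4/7: a logarithmic branch point.


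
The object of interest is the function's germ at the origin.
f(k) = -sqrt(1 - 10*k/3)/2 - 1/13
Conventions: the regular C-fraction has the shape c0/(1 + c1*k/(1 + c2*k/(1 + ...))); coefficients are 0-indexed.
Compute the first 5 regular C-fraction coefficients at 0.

The regular C-fraction coefficients are [-15/26, 13/9, -41/18, -25/82, -335/246].

Taylor coefficients (expand at 0): a_0 = -15/26, a_1 = 5/6, a_2 = 25/36, a_3 = 125/108, a_4 = 3125/1296.
c0 = a_0 = -15/26. Peel one level at a time: if S = 1 + c*k/S' with S'(0) = 1, then c is the k-coefficient of S and S' = c*k/(S - 1).
S_1 = c0/f = 1 + (13/9)*k + (533/162)*k^2 + ...; c1 = 13/9.
S_2 = c1*k/(S_1 - 1) = 1 + (-41/18)*k + (-25/36)*k^2 + ...; c2 = -41/18.
S_3 = c2*k/(S_2 - 1) = 1 + (-25/82)*k + (-8375/20172)*k^2 + ...; c3 = -25/82.
S_4 = c3*k/(S_3 - 1) = 1 + (-335/246)*k + ...; c4 = -335/246.


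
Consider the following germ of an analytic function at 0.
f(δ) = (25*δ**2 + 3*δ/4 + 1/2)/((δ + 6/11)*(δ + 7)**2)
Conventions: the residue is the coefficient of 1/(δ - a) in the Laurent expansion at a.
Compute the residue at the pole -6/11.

The residue is 911/5041.

At the order-1 pole -6/11 set g(δ) = (δ - (-6/11))*f(δ) = (25*δ**2 + 3*δ/4 + 1/2)/(δ + 7)**2.
Simple pole: residue = g(a) at a = -6/11, which is 911/5041.


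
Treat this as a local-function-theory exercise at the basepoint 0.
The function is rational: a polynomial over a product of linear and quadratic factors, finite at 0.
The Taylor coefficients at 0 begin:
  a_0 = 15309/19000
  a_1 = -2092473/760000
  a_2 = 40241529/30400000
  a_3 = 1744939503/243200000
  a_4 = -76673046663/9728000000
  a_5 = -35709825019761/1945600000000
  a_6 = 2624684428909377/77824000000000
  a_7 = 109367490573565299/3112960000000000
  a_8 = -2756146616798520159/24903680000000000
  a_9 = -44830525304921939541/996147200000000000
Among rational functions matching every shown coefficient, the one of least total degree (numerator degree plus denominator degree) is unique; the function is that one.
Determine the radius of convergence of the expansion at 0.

The radius of convergence is 2/3.

No rational of total degree below 8 reproduces all 10 coefficients; solving the [1/7] Pade equations on them gives f(α) = (14/19 - 23*α/36)/((α + 5/3)**3*(α**2 + α/6 + 4/9)**2), whose expansion matches every shown term.
Denominator factor (α**2 + α/6 + 4/9)^2: discriminant -7/4, complex-conjugate roots (-1/12) + ((1/4)*sqrt(7))*i and (-1/12) - ((1/4)*sqrt(7))*i; poles of order 2, moduli 2/3 and 2/3.
Denominator factor (α + 5/3)^3: pole of order 3 at -5/3, modulus 5/3.
The radius of convergence is the smallest modulus among the singular points: 2/3.


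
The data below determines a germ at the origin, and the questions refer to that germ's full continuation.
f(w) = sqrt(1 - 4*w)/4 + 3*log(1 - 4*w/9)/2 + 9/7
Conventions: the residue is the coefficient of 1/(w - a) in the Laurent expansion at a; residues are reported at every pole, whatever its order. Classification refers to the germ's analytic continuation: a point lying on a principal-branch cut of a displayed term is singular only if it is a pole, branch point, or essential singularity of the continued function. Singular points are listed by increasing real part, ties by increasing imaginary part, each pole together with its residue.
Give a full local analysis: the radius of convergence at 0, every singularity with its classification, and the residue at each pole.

Radius of convergence at 0: 1/4.
At 1/4: an algebraic (square-root) branch point.
At 9/4: a logarithmic branch point.

Branch term (1/4)*sqrt(1 - w/(1/4)): its argument vanishes at w = 1/4, a square-root branch point, modulus 1/4.
Branch term (3/2)*log(1 - w/(9/4)): its argument vanishes at w = 9/4, a logarithmic branch point, modulus 9/4.
The radius of convergence is the smallest modulus among the singular points: 1/4.
List the singular points by increasing real part (a conjugate pair: the negative imaginary part first).


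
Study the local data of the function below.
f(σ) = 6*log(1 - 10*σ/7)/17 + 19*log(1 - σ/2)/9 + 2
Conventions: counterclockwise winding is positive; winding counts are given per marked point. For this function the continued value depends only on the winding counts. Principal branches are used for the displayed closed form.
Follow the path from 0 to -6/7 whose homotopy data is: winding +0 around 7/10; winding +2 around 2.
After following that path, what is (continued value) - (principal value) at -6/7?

Continued minus principal equals (76/9)*pi*i.

The rational part is single-valued and drops out of the difference; each branch term changes only by its own monodromy.
(6/17)*log(1 - σ/(7/10)): winding 0 around 7/10, so this term returns to its principal value, contribution 0.
(19/9)*log(1 - σ/(2)): each positive loop around 2 adds 2*pi*i to the log, so winding +2 contributes (19/9)*(2)*2*pi*i = (76/9)*pi*i.
Summing the contributions at σ = -6/7 gives (76/9)*pi*i.


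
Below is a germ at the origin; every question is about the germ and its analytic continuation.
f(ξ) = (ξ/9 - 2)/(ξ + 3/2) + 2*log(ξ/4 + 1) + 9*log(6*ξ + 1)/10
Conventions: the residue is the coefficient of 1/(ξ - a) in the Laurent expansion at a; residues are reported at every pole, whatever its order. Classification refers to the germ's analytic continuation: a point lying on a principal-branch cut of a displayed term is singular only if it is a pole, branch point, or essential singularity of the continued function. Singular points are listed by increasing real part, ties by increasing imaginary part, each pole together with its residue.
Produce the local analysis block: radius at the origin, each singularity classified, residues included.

Radius of convergence at 0: 1/6.
At -4: a logarithmic branch point.
At -3/2: a pole of order 1; residue -13/6.
At -1/6: a logarithmic branch point.

Denominator factor (ξ + 3/2): pole of order 1 at -3/2, modulus 3/2.
Branch term (2)*log(1 - ξ/(-4)): its argument vanishes at ξ = -4, a logarithmic branch point, modulus 4.
Branch term (9/10)*log(1 - ξ/(-1/6)): its argument vanishes at ξ = -1/6, a logarithmic branch point, modulus 1/6.
The radius of convergence is the smallest modulus among the singular points: 1/6.
The branch terms are analytic at -3/2 and contribute nothing to the residue; only the rational part matters.
At the order-1 pole -3/2 set g(ξ) = (ξ - (-3/2))*(rational part) = ξ/9 - 2.
Simple pole: residue = g(a) at a = -3/2, which is -13/6.
List the singular points by increasing real part (a conjugate pair: the negative imaginary part first).


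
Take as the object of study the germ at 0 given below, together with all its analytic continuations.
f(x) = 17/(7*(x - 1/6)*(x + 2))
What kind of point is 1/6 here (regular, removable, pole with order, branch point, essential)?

The denominator factor x - 1/6 vanishes at 1/6 and appears to the power 1; the numerator there equals 17/7, nonzero, and no other factor vanishes.
Hence a pole whose order is the multiplicity, 1.

The point is a pole of order 1.


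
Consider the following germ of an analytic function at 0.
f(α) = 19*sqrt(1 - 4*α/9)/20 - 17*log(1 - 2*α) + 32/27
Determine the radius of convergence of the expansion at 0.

Branch term (19/20)*sqrt(1 - α/(9/4)): its argument vanishes at α = 9/4, a square-root branch point, modulus 9/4.
Branch term (-17)*log(1 - α/(1/2)): its argument vanishes at α = 1/2, a logarithmic branch point, modulus 1/2.
The radius of convergence is the smallest modulus among the singular points: 1/2.

The radius of convergence is 1/2.


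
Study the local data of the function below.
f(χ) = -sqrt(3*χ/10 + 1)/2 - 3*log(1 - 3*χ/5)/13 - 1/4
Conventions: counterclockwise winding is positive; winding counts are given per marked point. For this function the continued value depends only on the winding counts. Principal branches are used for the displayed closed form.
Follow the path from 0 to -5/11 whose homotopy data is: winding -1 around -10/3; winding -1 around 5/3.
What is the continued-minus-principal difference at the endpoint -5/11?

Continued minus principal equals ((1/22)*sqrt(418)) + ((6/13)*pi)*i.

The rational part is single-valued and drops out of the difference; each branch term changes only by its own monodromy.
(-3/13)*log(1 - χ/(5/3)): each positive loop around 5/3 adds 2*pi*i to the log, so winding -1 contributes (-3/13)*(-1)*2*pi*i = (6/13)*pi*i.
(-1/2)*sqrt(1 - χ/(-10/3)): winding -1 is odd, the square root flips sign, contributing -2*(-1/2)*sqrt(1 - (-5/11)/(-10/3)) = -2*(-1/2)*sqrt(19/22) = (1/22)*sqrt(418).
Summing the contributions at χ = -5/11 gives ((1/22)*sqrt(418)) + ((6/13)*pi)*i.


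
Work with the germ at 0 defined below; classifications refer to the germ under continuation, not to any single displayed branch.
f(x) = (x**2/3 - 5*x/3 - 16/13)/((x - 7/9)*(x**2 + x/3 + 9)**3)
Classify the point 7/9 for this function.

The point is a pole of order 1.

The denominator factor x - 7/9 vanishes at 7/9 and appears to the power 1; the numerator there equals -7346/3159, nonzero, and no other factor vanishes.
Hence a pole whose order is the multiplicity, 1.


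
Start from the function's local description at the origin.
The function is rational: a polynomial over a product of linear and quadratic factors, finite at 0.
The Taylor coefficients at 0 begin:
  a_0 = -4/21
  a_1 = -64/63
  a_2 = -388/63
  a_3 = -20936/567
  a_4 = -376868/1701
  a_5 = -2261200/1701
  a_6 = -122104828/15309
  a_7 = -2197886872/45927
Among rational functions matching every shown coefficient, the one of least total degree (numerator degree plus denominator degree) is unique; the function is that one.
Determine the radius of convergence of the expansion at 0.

No rational of total degree below 3 reproduces all 8 coefficients; solving the [0/3] Pade equations on them gives f(v) = 2/(7*(v - 1/6)*(v + 3)**2), whose expansion matches every shown term.
Denominator factor (v + 3)^2: pole of order 2 at -3, modulus 3.
Denominator factor (v - 1/6): pole of order 1 at 1/6, modulus 1/6.
The radius of convergence is the smallest modulus among the singular points: 1/6.

The radius of convergence is 1/6.


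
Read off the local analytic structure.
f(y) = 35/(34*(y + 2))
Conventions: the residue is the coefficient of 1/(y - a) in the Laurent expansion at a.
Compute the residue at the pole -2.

The residue is 35/34.

At the order-1 pole -2 set g(y) = (y - (-2))*f(y) = 35/34.
Simple pole: residue = g(a) at a = -2, which is 35/34.


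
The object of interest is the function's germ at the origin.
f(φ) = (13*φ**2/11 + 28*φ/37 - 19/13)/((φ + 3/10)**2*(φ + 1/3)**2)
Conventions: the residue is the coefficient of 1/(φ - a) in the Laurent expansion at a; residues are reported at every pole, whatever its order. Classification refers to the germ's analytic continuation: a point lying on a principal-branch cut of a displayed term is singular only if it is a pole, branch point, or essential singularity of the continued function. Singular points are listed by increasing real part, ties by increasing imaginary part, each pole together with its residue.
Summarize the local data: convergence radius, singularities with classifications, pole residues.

Radius of convergence at 0: 3/10.
At -1/3: a pole of order 2; residue -452284200/5291.
At -3/10: a pole of order 2; residue 452284200/5291.

Denominator factor (φ + 3/10)^2: pole of order 2 at -3/10, modulus 3/10.
Denominator factor (φ + 1/3)^2: pole of order 2 at -1/3, modulus 1/3.
The radius of convergence is the smallest modulus among the singular points: 3/10.
At the order-2 pole -1/3 set g(φ) = (φ - (-1/3))^2*f(φ) = (13*φ**2/11 + 28*φ/37 - 19/13)/(φ + 3/10)**2.
Order-2 pole: residue = g'(a); g'(-1/3) = -452284200/5291, so the residue is -452284200/5291.
At the order-2 pole -3/10 set g(φ) = (φ - (-3/10))^2*f(φ) = (13*φ**2/11 + 28*φ/37 - 19/13)/(φ + 1/3)**2.
Order-2 pole: residue = g'(a); g'(-3/10) = 452284200/5291, so the residue is 452284200/5291.
List the singular points by increasing real part (a conjugate pair: the negative imaginary part first).


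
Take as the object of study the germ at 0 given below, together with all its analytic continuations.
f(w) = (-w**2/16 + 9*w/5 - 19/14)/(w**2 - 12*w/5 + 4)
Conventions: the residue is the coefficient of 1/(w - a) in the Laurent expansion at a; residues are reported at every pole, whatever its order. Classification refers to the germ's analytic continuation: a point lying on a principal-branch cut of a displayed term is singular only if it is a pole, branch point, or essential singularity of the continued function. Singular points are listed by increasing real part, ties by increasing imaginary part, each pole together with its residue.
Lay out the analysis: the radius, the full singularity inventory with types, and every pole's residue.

Denominator factor (w**2 - 12*w/5 + 4): discriminant -256/25, complex-conjugate roots (6/5) + (8/5)*i and (6/5) - (8/5)*i; poles of order 1, moduli 2 and 2.
The radius of convergence is the smallest modulus among the singular points: 2.
The factor w**2 - 12*w/5 + 4 splits as (w - a)(w - a') with a = (6/5) - (8/5)*i, a' = (6/5) + (8/5)*i. At the order-1 pole a set g(w) = (w - a)*f(w) = [-w**2/16 + 9*w/5 - 19/14] / (w - a').
Simple pole: residue = g(a) at a = (6/5) - (8/5)*i, which is (33/40) + (611/2240)*i.
The factor w**2 - 12*w/5 + 4 splits as (w - a)(w - a') with a = (6/5) + (8/5)*i, a' = (6/5) - (8/5)*i. At the order-1 pole a set g(w) = (w - a)*f(w) = [-w**2/16 + 9*w/5 - 19/14] / (w - a').
Simple pole: residue = g(a) at a = (6/5) + (8/5)*i, which is (33/40) - (611/2240)*i.
List the singular points by increasing real part (a conjugate pair: the negative imaginary part first).

Radius of convergence at 0: 2.
At (6/5) - (8/5)*i: a pole of order 1; residue (33/40) + (611/2240)*i.
At (6/5) + (8/5)*i: a pole of order 1; residue (33/40) - (611/2240)*i.


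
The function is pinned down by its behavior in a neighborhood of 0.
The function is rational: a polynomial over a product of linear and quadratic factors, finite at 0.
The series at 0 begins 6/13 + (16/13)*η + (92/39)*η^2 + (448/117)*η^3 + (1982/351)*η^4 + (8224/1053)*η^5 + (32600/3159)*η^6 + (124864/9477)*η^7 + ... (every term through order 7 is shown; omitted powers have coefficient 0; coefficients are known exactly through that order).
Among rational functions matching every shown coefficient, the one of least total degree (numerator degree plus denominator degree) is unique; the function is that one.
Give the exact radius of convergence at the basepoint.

No rational of total degree below 4 reproduces all 8 coefficients; solving the [0/4] Pade equations on them gives f(η) = -18/(13*(η - 1)**3*(η + 3)), whose expansion matches every shown term.
Denominator factor (η + 3): pole of order 1 at -3, modulus 3.
Denominator factor (η - 1)^3: pole of order 3 at 1, modulus 1.
The radius of convergence is the smallest modulus among the singular points: 1.

The radius of convergence is 1.


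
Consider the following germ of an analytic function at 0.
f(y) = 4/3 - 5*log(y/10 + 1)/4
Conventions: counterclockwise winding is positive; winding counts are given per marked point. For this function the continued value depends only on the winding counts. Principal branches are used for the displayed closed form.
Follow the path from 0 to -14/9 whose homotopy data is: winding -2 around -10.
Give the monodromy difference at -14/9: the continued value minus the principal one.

The rational part is single-valued and drops out of the difference; each branch term changes only by its own monodromy.
(-5/4)*log(1 - y/(-10)): each positive loop around -10 adds 2*pi*i to the log, so winding -2 contributes (-5/4)*(-2)*2*pi*i = (5)*pi*i.
Summing the contributions at y = -14/9 gives (5)*pi*i.

Continued minus principal equals (5)*pi*i.


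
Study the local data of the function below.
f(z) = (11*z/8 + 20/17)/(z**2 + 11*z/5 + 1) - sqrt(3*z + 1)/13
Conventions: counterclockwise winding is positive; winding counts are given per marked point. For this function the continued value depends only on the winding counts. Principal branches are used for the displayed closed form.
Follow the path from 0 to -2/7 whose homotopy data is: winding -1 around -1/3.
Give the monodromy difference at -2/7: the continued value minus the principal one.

Continued minus principal equals (2/91)*sqrt(7).

The rational part is single-valued and drops out of the difference; each branch term changes only by its own monodromy.
(-1/13)*sqrt(1 - z/(-1/3)): winding -1 is odd, the square root flips sign, contributing -2*(-1/13)*sqrt(1 - (-2/7)/(-1/3)) = -2*(-1/13)*sqrt(1/7) = (2/91)*sqrt(7).
Summing the contributions at z = -2/7 gives (2/91)*sqrt(7).


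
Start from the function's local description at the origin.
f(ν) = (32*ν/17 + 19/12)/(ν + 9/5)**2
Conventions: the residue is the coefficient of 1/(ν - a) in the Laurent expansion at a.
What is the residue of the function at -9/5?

At the order-2 pole -9/5 set g(ν) = (ν - (-9/5))^2*f(ν) = 32*ν/17 + 19/12.
Order-2 pole: residue = g'(a); g'(-9/5) = 32/17, so the residue is 32/17.

The residue is 32/17.


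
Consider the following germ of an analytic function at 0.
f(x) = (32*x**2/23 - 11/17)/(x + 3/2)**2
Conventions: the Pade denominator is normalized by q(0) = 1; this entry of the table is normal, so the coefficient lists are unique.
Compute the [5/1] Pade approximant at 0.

Taylor coefficients needed (expand at 0): a_0 = -44/153, a_1 = 176/459, a_2 = 2480/10557, a_3 = -45952/95013, a_4 = 154048/285039, a_5 = -144128/285039, a_6 = 1113344/2565351.
Write the denominator as Q(x) = 1 + q1*x. Requiring Q*f - P = O(x^7) with deg P <= 5 kills the coefficients of x^6..x^6 in Q*f:
  x^6: a_6 + q1*a_5 = 0, i.e. 1113344/2565351 + (-144128/285039)*q1 = 0.
Solving this linear system: q1 = 4349/5067.
The numerator is Q*f truncated at degree 5: P0 = a_0 = -44/153; P1 = a_1 + q1*a_0 = 105908/775251; P2 = a_2 + q1*a_1 = 30170912/53492319; P3 = a_3 + q1*a_2 = -15085456/53492319; P4 = a_4 + q1*a_3 = 60341824/481430871; P5 = a_5 + q1*a_4 = -60341824/1444292613.

The Pade approximant has numerator coefficients [-44/153, 105908/775251, 30170912/53492319, -15085456/53492319, 60341824/481430871, -60341824/1444292613]; denominator coefficients [1, 4349/5067].


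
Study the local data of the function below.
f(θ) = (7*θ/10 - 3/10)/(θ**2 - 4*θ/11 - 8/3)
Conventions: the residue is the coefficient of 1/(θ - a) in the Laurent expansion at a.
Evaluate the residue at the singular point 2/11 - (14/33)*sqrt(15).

The factor θ**2 - 4*θ/11 - 8/3 splits as (θ - a)(θ - a') with a = 2/11 - (14/33)*sqrt(15), a' = 2/11 + (14/33)*sqrt(15). At the order-1 pole a set g(θ) = (θ - a)*f(θ) = [7*θ/10 - 3/10] / (θ - a').
Simple pole: residue = g(a) at a = 2/11 - (14/33)*sqrt(15), which is 7/20 + (19/1400)*sqrt(15).

The residue is 7/20 + (19/1400)*sqrt(15).


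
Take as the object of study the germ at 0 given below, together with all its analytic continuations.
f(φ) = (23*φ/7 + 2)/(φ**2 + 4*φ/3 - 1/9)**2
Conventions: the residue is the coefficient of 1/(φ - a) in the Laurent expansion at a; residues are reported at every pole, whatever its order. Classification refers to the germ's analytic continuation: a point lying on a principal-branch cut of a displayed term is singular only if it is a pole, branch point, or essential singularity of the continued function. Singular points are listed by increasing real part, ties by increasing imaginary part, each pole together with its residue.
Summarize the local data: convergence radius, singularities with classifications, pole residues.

Radius of convergence at 0: -2/3 + (1/3)*sqrt(5).
At -2/3 - (1/3)*sqrt(5): a pole of order 2; residue -(9/175)*sqrt(5).
At -2/3 + (1/3)*sqrt(5): a pole of order 2; residue (9/175)*sqrt(5).

Denominator factor (φ**2 + 4*φ/3 - 1/9)^2: discriminant 20/9, real irrational roots -2/3 + (1/3)*sqrt(5) and -2/3 - (1/3)*sqrt(5); poles of order 2, moduli -2/3 + (1/3)*sqrt(5) and 2/3 + (1/3)*sqrt(5).
The radius of convergence is the smallest modulus among the singular points: -2/3 + (1/3)*sqrt(5).
The factor φ**2 + 4*φ/3 - 1/9 splits as (φ - a)(φ - a') with a = -2/3 - (1/3)*sqrt(5), a' = -2/3 + (1/3)*sqrt(5). At the order-2 pole a set g(φ) = (φ - a)^2*f(φ) = [23*φ/7 + 2] / (φ - a')^2.
Order-2 pole: residue = g'(a); g'(-2/3 - (1/3)*sqrt(5)) = -(9/175)*sqrt(5), so the residue is -(9/175)*sqrt(5).
The factor φ**2 + 4*φ/3 - 1/9 splits as (φ - a)(φ - a') with a = -2/3 + (1/3)*sqrt(5), a' = -2/3 - (1/3)*sqrt(5). At the order-2 pole a set g(φ) = (φ - a)^2*f(φ) = [23*φ/7 + 2] / (φ - a')^2.
Order-2 pole: residue = g'(a); g'(-2/3 + (1/3)*sqrt(5)) = (9/175)*sqrt(5), so the residue is (9/175)*sqrt(5).
List the singular points by increasing real part (a conjugate pair: the negative imaginary part first).


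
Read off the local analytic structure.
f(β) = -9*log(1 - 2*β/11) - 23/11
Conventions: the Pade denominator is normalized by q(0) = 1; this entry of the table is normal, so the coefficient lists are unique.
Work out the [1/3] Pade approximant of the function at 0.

The Pade approximant has numerator coefficients [-23/11, 8156892/4448323]; denominator coefficients [1, -38166/404393, -1098/404393, -960/4448323].

Taylor coefficients needed (expand at 0): a_0 = -23/11, a_1 = 18/11, a_2 = 18/121, a_3 = 24/1331, a_4 = 36/14641.
Write the denominator as Q(β) = 1 + q1*β + q2*β^2 + q3*β^3. Requiring Q*f - P = O(β^5) with deg P <= 1 kills the coefficients of β^2..β^4 in Q*f:
  β^2: a_2 + q1*a_1 + q2*a_0 = 0, i.e. 18/121 + (18/11)*q1 + (-23/11)*q2 = 0.
  β^3: a_3 + q1*a_2 + q2*a_1 + q3*a_0 = 0, i.e. 24/1331 + (18/121)*q1 + (18/11)*q2 + (-23/11)*q3 = 0.
  β^4: a_4 + q1*a_3 + q2*a_2 + q3*a_1 = 0, i.e. 36/14641 + (24/1331)*q1 + (18/121)*q2 + (18/11)*q3 = 0.
Solving this linear system: q1 = -38166/404393, q2 = -1098/404393, q3 = -960/4448323.
The numerator is Q*f truncated at degree 1: P0 = a_0 = -23/11; P1 = a_1 + q1*a_0 = 8156892/4448323.


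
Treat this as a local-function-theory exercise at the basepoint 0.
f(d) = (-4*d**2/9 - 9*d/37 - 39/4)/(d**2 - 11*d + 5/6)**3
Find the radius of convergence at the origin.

Denominator factor (d**2 - 11*d + 5/6)^3: discriminant 353/3, real irrational roots 11/2 + (1/6)*sqrt(1059) and 11/2 - (1/6)*sqrt(1059); poles of order 3, moduli 11/2 + (1/6)*sqrt(1059) and 11/2 - (1/6)*sqrt(1059).
The radius of convergence is the smallest modulus among the singular points: 11/2 - (1/6)*sqrt(1059).

The radius of convergence is 11/2 - (1/6)*sqrt(1059).


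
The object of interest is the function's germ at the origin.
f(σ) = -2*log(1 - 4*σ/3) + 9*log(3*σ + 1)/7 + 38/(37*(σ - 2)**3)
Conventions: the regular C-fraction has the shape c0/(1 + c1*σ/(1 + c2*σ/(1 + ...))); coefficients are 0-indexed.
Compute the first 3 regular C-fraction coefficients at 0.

Taylor coefficients (expand at 0): a_0 = -19/148, a_1 = 39355/6216, a_2 = -78331/18648.
c0 = a_0 = -19/148. Peel one level at a time: if S = 1 + c*σ/S' with S'(0) = 1, then c is the σ-coefficient of S and S' = c*σ/(S - 1).
S_1 = c0/f = 1 + (39355/798)*σ + (1527979979/636804)*σ^2 + ...; c1 = 39355/798.
S_2 = c1*σ/(S_1 - 1) = 1 + (-1527979979/31405290)*σ + ...; c2 = -1527979979/31405290.

The regular C-fraction coefficients are [-19/148, 39355/798, -1527979979/31405290].


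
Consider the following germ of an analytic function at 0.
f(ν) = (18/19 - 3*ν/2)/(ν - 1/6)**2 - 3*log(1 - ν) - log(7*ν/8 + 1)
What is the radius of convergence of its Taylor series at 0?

The radius of convergence is 1/6.

Denominator factor (ν - 1/6)^2: pole of order 2 at 1/6, modulus 1/6.
Branch term (-3)*log(1 - ν/(1)): its argument vanishes at ν = 1, a logarithmic branch point, modulus 1.
Branch term (-1)*log(1 - ν/(-8/7)): its argument vanishes at ν = -8/7, a logarithmic branch point, modulus 8/7.
The radius of convergence is the smallest modulus among the singular points: 1/6.


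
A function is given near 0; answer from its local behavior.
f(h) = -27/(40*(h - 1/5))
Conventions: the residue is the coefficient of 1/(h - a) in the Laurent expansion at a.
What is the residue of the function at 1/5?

The residue is -27/40.

At the order-1 pole 1/5 set g(h) = (h - (1/5))*f(h) = -27/40.
Simple pole: residue = g(a) at a = 1/5, which is -27/40.


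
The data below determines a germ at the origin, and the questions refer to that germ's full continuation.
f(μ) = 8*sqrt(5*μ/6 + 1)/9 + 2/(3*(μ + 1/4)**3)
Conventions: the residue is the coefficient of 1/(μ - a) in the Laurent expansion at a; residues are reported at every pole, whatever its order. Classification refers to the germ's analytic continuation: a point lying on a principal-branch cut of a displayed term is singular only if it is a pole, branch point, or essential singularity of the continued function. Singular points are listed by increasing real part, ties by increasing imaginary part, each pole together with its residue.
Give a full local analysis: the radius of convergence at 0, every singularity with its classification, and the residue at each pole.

Denominator factor (μ + 1/4)^3: pole of order 3 at -1/4, modulus 1/4.
Branch term (8/9)*sqrt(1 - μ/(-6/5)): its argument vanishes at μ = -6/5, a square-root branch point, modulus 6/5.
The radius of convergence is the smallest modulus among the singular points: 1/4.
The branch term is analytic at -1/4 and contributes nothing to the residue; only the rational part matters.
At the order-3 pole -1/4 set g(μ) = (μ - (-1/4))^3*(rational part) = 2/3.
Order-3 pole: residue = g''(a)/2; g''(-1/4) = 0, so the residue is 0.
List the singular points by increasing real part (a conjugate pair: the negative imaginary part first).

Radius of convergence at 0: 1/4.
At -6/5: an algebraic (square-root) branch point.
At -1/4: a pole of order 3; residue 0.


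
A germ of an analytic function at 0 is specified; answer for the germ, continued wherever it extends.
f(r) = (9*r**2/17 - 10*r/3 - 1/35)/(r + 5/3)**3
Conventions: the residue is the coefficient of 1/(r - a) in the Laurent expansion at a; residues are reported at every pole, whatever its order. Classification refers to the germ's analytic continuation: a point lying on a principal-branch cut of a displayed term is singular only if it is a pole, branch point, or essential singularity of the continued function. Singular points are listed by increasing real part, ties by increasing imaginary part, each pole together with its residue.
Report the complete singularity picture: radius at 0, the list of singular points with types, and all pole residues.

Radius of convergence at 0: 5/3.
At -5/3: a pole of order 3; residue 9/17.

Denominator factor (r + 5/3)^3: pole of order 3 at -5/3, modulus 5/3.
The radius of convergence is the smallest modulus among the singular points: 5/3.
At the order-3 pole -5/3 set g(r) = (r - (-5/3))^3*f(r) = 9*r**2/17 - 10*r/3 - 1/35.
Order-3 pole: residue = g''(a)/2; g''(-5/3) = 18/17, so the residue is 9/17.


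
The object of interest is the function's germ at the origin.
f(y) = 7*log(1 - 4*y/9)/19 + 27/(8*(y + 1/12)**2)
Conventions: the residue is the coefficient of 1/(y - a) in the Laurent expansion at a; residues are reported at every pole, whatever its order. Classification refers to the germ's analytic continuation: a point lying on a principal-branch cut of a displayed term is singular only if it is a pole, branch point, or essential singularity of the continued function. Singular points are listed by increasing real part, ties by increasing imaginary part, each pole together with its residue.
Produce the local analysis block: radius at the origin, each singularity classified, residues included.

Radius of convergence at 0: 1/12.
At -1/12: a pole of order 2; residue 0.
At 9/4: a logarithmic branch point.

Denominator factor (y + 1/12)^2: pole of order 2 at -1/12, modulus 1/12.
Branch term (7/19)*log(1 - y/(9/4)): its argument vanishes at y = 9/4, a logarithmic branch point, modulus 9/4.
The radius of convergence is the smallest modulus among the singular points: 1/12.
The branch term is analytic at -1/12 and contributes nothing to the residue; only the rational part matters.
At the order-2 pole -1/12 set g(y) = (y - (-1/12))^2*(rational part) = 27/8.
Order-2 pole: residue = g'(a); g'(-1/12) = 0, so the residue is 0.
List the singular points by increasing real part (a conjugate pair: the negative imaginary part first).


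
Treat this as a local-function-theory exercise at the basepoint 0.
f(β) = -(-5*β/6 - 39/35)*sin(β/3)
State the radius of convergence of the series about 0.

The factor -sin(β/3) is entire and contributes no finite singular point.
The polynomial part has no poles.
No finite singular points: the Taylor series at 0 converges everywhere.

The radius of convergence is infinite.


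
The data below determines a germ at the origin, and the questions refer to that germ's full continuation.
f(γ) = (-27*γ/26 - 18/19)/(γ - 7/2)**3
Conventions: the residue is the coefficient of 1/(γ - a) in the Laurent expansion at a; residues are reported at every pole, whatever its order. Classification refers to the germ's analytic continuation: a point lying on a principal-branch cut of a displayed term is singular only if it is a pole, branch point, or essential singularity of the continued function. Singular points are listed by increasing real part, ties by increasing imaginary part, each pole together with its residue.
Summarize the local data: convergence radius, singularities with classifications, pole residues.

Radius of convergence at 0: 7/2.
At 7/2: a pole of order 3; residue 0.

Denominator factor (γ - 7/2)^3: pole of order 3 at 7/2, modulus 7/2.
The radius of convergence is the smallest modulus among the singular points: 7/2.
At the order-3 pole 7/2 set g(γ) = (γ - (7/2))^3*f(γ) = -27*γ/26 - 18/19.
Order-3 pole: residue = g''(a)/2; g''(7/2) = 0, so the residue is 0.


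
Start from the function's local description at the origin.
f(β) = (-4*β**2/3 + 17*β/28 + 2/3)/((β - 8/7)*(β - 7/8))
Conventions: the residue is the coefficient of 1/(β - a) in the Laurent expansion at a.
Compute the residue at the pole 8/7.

At the order-1 pole 8/7 set g(β) = (β - (8/7))*f(β) = (-4*β**2/3 + 17*β/28 + 2/3)/(β - 7/8).
Simple pole: residue = g(a) at a = 8/7, which is -64/45.

The residue is -64/45.


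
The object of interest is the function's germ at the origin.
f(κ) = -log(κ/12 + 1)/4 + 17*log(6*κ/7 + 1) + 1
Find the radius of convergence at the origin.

The radius of convergence is 7/6.

Branch term (17)*log(1 - κ/(-7/6)): its argument vanishes at κ = -7/6, a logarithmic branch point, modulus 7/6.
Branch term (-1/4)*log(1 - κ/(-12)): its argument vanishes at κ = -12, a logarithmic branch point, modulus 12.
The radius of convergence is the smallest modulus among the singular points: 7/6.


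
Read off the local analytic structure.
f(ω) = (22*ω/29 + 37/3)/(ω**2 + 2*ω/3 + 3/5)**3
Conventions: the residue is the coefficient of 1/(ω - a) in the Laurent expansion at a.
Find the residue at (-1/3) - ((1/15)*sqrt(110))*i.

The residue is ((6384825/4940672)*sqrt(110))*i.

The factor ω**2 + 2*ω/3 + 3/5 splits as (ω - a)(ω - a') with a = (-1/3) - ((1/15)*sqrt(110))*i, a' = (-1/3) + ((1/15)*sqrt(110))*i. At the order-3 pole a set g(ω) = (ω - a)^3*f(ω) = [22*ω/29 + 37/3] / (ω - a')^3.
Order-3 pole: residue = g''(a)/2; g''((-1/3) - ((1/15)*sqrt(110))*i) = ((6384825/2470336)*sqrt(110))*i, so the residue is ((6384825/4940672)*sqrt(110))*i.


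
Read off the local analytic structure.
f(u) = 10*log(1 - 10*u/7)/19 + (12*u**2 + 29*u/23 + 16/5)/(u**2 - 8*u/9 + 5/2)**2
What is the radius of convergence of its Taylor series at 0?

Denominator factor (u**2 - 8*u/9 + 5/2)^2: discriminant -746/81, complex-conjugate roots (4/9) + ((1/18)*sqrt(746))*i and (4/9) - ((1/18)*sqrt(746))*i; poles of order 2, moduli (1/2)*sqrt(10) and (1/2)*sqrt(10).
Branch term (10/19)*log(1 - u/(7/10)): its argument vanishes at u = 7/10, a logarithmic branch point, modulus 7/10.
The radius of convergence is the smallest modulus among the singular points: 7/10.

The radius of convergence is 7/10.


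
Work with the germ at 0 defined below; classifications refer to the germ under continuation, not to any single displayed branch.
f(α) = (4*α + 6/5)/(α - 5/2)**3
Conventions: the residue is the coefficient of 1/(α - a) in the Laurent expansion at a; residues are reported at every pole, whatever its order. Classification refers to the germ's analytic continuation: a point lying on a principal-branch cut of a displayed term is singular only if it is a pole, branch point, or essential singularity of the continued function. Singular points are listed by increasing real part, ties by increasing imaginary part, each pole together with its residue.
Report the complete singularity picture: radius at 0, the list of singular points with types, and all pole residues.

Radius of convergence at 0: 5/2.
At 5/2: a pole of order 3; residue 0.

Denominator factor (α - 5/2)^3: pole of order 3 at 5/2, modulus 5/2.
The radius of convergence is the smallest modulus among the singular points: 5/2.
At the order-3 pole 5/2 set g(α) = (α - (5/2))^3*f(α) = 4*α + 6/5.
Order-3 pole: residue = g''(a)/2; g''(5/2) = 0, so the residue is 0.


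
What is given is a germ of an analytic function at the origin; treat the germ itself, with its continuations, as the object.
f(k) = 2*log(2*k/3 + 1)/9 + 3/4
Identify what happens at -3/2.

The term (2/9)*log(1 - k/(-3/2)) has argument 1 - -3/2/(-3/2) = 0 at -3/2: a logarithmic (infinitely-sheeted) branch point; the remaining terms are analytic or single-valued there.

The point is a logarithmic branch point.


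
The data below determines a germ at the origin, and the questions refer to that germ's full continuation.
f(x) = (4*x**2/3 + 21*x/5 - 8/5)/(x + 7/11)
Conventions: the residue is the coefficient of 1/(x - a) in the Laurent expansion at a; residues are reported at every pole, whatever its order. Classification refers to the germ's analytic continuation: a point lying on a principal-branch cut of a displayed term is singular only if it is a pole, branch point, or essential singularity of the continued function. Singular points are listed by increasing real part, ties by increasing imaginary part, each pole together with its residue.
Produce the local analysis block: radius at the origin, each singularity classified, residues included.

Denominator factor (x + 7/11): pole of order 1 at -7/11, modulus 7/11.
The radius of convergence is the smallest modulus among the singular points: 7/11.
At the order-1 pole -7/11 set g(x) = (x - (-7/11))*f(x) = 4*x**2/3 + 21*x/5 - 8/5.
Simple pole: residue = g(a) at a = -7/11, which is -1355/363.

Radius of convergence at 0: 7/11.
At -7/11: a pole of order 1; residue -1355/363.


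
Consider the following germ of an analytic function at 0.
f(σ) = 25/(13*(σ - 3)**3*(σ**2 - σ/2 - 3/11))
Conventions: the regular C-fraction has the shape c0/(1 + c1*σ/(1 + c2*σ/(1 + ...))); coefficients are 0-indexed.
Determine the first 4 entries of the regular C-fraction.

Taylor coefficients (expand at 0): a_0 = 275/1053, a_1 = -1375/6318, a_2 = 58025/37908, a_3 = -265925/75816.
c0 = a_0 = 275/1053. Peel one level at a time: if S = 1 + c*σ/S' with S'(0) = 1, then c is the σ-coefficient of S and S' = c*σ/(S - 1).
S_1 = c0/f = 1 + (5/6)*σ + (-31/6)*σ^2 + ...; c1 = 5/6.
S_2 = c1*σ/(S_1 - 1) = 1 + (31/5)*σ + (7504/225)*σ^2 + ...; c2 = 31/5.
S_3 = c2*σ/(S_2 - 1) = 1 + (-7504/1395)*σ + ...; c3 = -7504/1395.

The regular C-fraction coefficients are [275/1053, 5/6, 31/5, -7504/1395].


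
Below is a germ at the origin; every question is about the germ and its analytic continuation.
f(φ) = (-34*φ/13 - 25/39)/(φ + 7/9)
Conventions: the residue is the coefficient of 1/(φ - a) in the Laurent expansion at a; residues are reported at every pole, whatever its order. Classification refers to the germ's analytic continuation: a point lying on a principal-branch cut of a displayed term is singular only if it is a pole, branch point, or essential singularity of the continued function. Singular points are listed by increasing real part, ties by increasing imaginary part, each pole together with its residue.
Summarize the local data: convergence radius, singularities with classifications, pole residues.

Denominator factor (φ + 7/9): pole of order 1 at -7/9, modulus 7/9.
The radius of convergence is the smallest modulus among the singular points: 7/9.
At the order-1 pole -7/9 set g(φ) = (φ - (-7/9))*f(φ) = -34*φ/13 - 25/39.
Simple pole: residue = g(a) at a = -7/9, which is 163/117.

Radius of convergence at 0: 7/9.
At -7/9: a pole of order 1; residue 163/117.


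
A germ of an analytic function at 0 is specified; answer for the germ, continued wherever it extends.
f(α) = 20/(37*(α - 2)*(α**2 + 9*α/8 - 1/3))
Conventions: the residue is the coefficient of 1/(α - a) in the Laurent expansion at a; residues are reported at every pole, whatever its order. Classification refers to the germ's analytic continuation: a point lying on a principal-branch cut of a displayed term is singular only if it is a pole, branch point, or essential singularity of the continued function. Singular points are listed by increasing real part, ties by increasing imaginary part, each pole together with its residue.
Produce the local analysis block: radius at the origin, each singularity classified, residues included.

Radius of convergence at 0: -9/16 + (1/48)*sqrt(1497).
At -9/16 - (1/48)*sqrt(1497): a pole of order 1; residue -120/2627 + (4920/1310873)*sqrt(1497).
At -9/16 + (1/48)*sqrt(1497): a pole of order 1; residue -120/2627 - (4920/1310873)*sqrt(1497).
At 2: a pole of order 1; residue 240/2627.

Denominator factor (α - 2): pole of order 1 at 2, modulus 2.
Denominator factor (α**2 + 9*α/8 - 1/3): discriminant 499/192, real irrational roots -9/16 + (1/48)*sqrt(1497) and -9/16 - (1/48)*sqrt(1497); poles of order 1, moduli -9/16 + (1/48)*sqrt(1497) and 9/16 + (1/48)*sqrt(1497).
The radius of convergence is the smallest modulus among the singular points: -9/16 + (1/48)*sqrt(1497).
The factor α**2 + 9*α/8 - 1/3 splits as (α - a)(α - a') with a = -9/16 - (1/48)*sqrt(1497), a' = -9/16 + (1/48)*sqrt(1497). At the order-1 pole a set g(α) = (α - a)*f(α) = [20/(37*(α - 2))] / (α - a').
Simple pole: residue = g(a) at a = -9/16 - (1/48)*sqrt(1497), which is -120/2627 + (4920/1310873)*sqrt(1497).
The factor α**2 + 9*α/8 - 1/3 splits as (α - a)(α - a') with a = -9/16 + (1/48)*sqrt(1497), a' = -9/16 - (1/48)*sqrt(1497). At the order-1 pole a set g(α) = (α - a)*f(α) = [20/(37*(α - 2))] / (α - a').
Simple pole: residue = g(a) at a = -9/16 + (1/48)*sqrt(1497), which is -120/2627 - (4920/1310873)*sqrt(1497).
At the order-1 pole 2 set g(α) = (α - (2))*f(α) = 20/(37*(α**2 + 9*α/8 - 1/3)).
Simple pole: residue = g(a) at a = 2, which is 240/2627.
List the singular points by increasing real part (a conjugate pair: the negative imaginary part first).
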